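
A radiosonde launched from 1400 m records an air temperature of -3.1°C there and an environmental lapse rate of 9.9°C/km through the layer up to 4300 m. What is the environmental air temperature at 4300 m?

1400–4300 m, environmental: Δz = 2.9 km ⇒ ΔT = -28.71°C; T = -31.81°C

-31.81°C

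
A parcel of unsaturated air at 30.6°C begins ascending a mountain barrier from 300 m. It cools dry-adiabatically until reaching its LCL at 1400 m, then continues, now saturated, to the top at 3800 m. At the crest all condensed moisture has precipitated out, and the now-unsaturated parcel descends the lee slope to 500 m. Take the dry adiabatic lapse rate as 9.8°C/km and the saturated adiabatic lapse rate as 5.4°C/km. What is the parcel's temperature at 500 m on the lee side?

39.2°C

Dry to 1400 m: -9.8 × 1.1 km = -10.78°C, so T = 19.82°C.
Saturated to 3800 m: -5.4 × 2.4 km = -12.96°C, so T = 6.86°C.
Dry descent to 500 m: +9.8 × 3.3 km = +32.34°C, so T = 39.2°C.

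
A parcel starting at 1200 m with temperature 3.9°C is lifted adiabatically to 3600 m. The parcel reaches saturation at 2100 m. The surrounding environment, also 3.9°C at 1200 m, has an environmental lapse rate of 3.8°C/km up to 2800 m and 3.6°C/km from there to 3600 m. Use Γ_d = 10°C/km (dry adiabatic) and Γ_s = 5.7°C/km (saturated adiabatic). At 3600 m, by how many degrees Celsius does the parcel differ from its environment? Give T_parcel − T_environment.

Parcel:
  From 1200 m to 2100 m (dry): cools by 10 × 0.9 = 9°C, giving -5.1°C.
  From 2100 m to 3600 m (saturated): cools by 5.7 × 1.5 = 8.55°C, giving -13.65°C.
Environment:
  From 1200 m to 2800 m (environment, lower layer): cools by 3.8 × 1.6 = 6.08°C, giving -2.18°C.
  From 2800 m to 3600 m (environment, upper layer): cools by 3.6 × 0.8 = 2.88°C, giving -5.06°C.
T_parcel − T_env = -13.65 − (-5.06) = -8.59°C

-8.59°C (parcel cooler than environment)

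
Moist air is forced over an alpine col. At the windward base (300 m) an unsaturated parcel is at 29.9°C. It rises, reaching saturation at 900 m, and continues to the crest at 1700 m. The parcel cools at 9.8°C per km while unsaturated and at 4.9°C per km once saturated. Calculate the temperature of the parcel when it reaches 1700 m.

300–900 m, dry: Δz = 0.6 km ⇒ ΔT = -5.88°C; T = 24.02°C
900–1700 m, saturated: Δz = 0.8 km ⇒ ΔT = -3.92°C; T = 20.1°C

20.1°C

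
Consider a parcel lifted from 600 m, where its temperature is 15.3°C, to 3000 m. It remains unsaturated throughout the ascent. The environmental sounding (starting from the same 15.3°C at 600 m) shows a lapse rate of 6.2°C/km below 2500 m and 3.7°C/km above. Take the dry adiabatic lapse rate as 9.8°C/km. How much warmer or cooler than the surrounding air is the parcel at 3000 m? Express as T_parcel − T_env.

-9.89°C (parcel cooler than environment)

Parcel:
  Dry to 3000 m: -9.8 × 2.4 km = -23.52°C, so T = -8.22°C.
Environment:
  Environment, lower layer to 2500 m: -6.2 × 1.9 km = -11.78°C, so T = 3.52°C.
  Environment, upper layer to 3000 m: -3.7 × 0.5 km = -1.85°C, so T = 1.67°C.
T_parcel − T_env = -8.22 − 1.67 = -9.89°C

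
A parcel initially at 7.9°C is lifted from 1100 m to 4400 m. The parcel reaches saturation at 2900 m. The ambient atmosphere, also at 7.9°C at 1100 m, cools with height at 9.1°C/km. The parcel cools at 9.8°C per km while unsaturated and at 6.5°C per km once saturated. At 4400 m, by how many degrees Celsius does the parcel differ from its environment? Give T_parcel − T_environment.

+2.64°C (parcel warmer than environment)

Parcel:
  From 1100 m to 2900 m (dry): cools by 9.8 × 1.8 = 17.64°C, giving -9.74°C.
  From 2900 m to 4400 m (saturated): cools by 6.5 × 1.5 = 9.75°C, giving -19.49°C.
Environment:
  From 1100 m to 4400 m (environment): cools by 9.1 × 3.3 = 30.03°C, giving -22.13°C.
T_parcel − T_env = -19.49 − (-22.13) = +2.64°C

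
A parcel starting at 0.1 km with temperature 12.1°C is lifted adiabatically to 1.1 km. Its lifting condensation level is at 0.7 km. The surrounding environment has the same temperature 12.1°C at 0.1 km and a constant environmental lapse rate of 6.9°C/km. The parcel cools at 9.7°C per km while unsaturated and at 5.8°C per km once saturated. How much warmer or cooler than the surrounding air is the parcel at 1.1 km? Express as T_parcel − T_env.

-1.24°C (parcel cooler than environment)

Parcel:
  100–700 m, dry: Δz = 0.6 km ⇒ ΔT = -5.82°C; T = 6.28°C
  700–1100 m, saturated: Δz = 0.4 km ⇒ ΔT = -2.32°C; T = 3.96°C
Environment:
  100–1100 m, environment: Δz = 1 km ⇒ ΔT = -6.9°C; T = 5.2°C
T_parcel − T_env = 3.96 − 5.2 = -1.24°C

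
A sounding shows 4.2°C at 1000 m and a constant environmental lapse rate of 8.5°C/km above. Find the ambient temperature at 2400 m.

-7.7°C

From 1000 m to 2400 m (environmental): cools by 8.5 × 1.4 = 11.9°C, giving -7.7°C.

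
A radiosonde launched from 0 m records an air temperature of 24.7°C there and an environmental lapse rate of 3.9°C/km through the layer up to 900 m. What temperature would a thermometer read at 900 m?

0 → 900 m (environmental, 3.9°C/km): ΔT = -3.9 × 0.9 = -3.51°C → T = 21.19°C

21.19°C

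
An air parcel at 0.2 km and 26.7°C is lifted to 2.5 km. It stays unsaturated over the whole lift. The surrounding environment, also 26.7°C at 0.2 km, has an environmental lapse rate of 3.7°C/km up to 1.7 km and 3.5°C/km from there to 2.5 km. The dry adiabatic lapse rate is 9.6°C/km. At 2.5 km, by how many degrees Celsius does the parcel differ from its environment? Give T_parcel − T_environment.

-13.73°C (parcel cooler than environment)

Parcel:
  From 200 m to 2500 m (dry): cools by 9.6 × 2.3 = 22.08°C, giving 4.62°C.
Environment:
  From 200 m to 1700 m (environment, lower layer): cools by 3.7 × 1.5 = 5.55°C, giving 21.15°C.
  From 1700 m to 2500 m (environment, upper layer): cools by 3.5 × 0.8 = 2.8°C, giving 18.35°C.
T_parcel − T_env = 4.62 − 18.35 = -13.73°C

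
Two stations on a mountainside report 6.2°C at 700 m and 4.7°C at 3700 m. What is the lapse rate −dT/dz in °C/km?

0.5°C/km

Γ = −ΔT/Δz = (6.2 − 4.7) / (3700 − 700) m
  = 1.5°C / 3 km = 0.5°C/km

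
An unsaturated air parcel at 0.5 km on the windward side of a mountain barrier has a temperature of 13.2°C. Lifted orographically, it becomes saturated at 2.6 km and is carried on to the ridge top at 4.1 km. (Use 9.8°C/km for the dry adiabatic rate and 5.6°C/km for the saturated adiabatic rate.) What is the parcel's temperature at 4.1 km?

Dry to 2600 m: -9.8 × 2.1 km = -20.58°C, so T = -7.38°C.
Saturated to 4100 m: -5.6 × 1.5 km = -8.4°C, so T = -15.78°C.

-15.78°C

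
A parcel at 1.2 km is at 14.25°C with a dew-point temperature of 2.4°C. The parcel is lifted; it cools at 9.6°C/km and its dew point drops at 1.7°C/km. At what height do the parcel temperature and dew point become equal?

T and T_d converge at 9.6 − 1.7 = 7.9°C per km
Height above start = (14.25 − 2.4) / 7.9 = 1.5 km
LCL altitude = 1200 m + 1500 m = 2700 m

2.7 km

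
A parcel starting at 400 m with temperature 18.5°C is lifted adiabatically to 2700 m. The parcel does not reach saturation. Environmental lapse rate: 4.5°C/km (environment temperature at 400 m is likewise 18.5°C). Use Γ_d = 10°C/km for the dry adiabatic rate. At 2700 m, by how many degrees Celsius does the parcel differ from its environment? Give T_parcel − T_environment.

Parcel:
  Dry to 2700 m: -10 × 2.3 km = -23°C, so T = -4.5°C.
Environment:
  Environment to 2700 m: -4.5 × 2.3 km = -10.35°C, so T = 8.15°C.
T_parcel − T_env = -4.5 − 8.15 = -12.65°C

-12.65°C (parcel cooler than environment)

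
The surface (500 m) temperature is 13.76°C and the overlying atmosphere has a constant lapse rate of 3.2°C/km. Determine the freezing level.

4800 m

Height above start = (13.76 − 0) / 3.2 = 4.3 km
Altitude = 500 m + 4300 m = 4800 m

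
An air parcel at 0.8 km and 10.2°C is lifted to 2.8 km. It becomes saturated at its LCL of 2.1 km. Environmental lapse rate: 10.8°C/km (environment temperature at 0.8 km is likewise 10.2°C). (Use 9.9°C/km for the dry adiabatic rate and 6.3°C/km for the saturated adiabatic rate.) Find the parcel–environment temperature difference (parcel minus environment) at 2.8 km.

+4.32°C (parcel warmer than environment)

Parcel:
  From 800 m to 2100 m (dry): cools by 9.9 × 1.3 = 12.87°C, giving -2.67°C.
  From 2100 m to 2800 m (saturated): cools by 6.3 × 0.7 = 4.41°C, giving -7.08°C.
Environment:
  From 800 m to 2800 m (environment): cools by 10.8 × 2 = 21.6°C, giving -11.4°C.
T_parcel − T_env = -7.08 − (-11.4) = +4.32°C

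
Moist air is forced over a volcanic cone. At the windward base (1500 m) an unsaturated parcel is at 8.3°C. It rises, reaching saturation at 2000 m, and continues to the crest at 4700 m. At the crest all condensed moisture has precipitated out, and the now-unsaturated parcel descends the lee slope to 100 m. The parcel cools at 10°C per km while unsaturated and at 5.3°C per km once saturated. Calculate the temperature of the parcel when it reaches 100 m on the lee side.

From 1500 m to 2000 m (dry): cools by 10 × 0.5 = 5°C, giving 3.3°C.
From 2000 m to 4700 m (saturated): cools by 5.3 × 2.7 = 14.31°C, giving -11.01°C.
From 4700 m to 100 m (dry descent): warms by 10 × 4.6 = 46°C, giving 34.99°C.

34.99°C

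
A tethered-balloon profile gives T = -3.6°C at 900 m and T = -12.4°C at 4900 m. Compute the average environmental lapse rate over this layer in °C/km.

2.2°C/km

Γ = −ΔT/Δz = (-3.6 − (-12.4)) / (4900 − 900) m
  = 8.8°C / 4 km = 2.2°C/km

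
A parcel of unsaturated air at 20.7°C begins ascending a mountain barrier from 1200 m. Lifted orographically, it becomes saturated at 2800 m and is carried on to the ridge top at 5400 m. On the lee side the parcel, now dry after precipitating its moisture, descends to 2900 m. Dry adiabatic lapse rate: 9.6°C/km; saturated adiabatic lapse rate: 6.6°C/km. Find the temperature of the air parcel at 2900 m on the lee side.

1200 → 2800 m (dry, 9.6°C/km): ΔT = -9.6 × 1.6 = -15.36°C → T = 5.34°C
2800 → 5400 m (saturated, 6.6°C/km): ΔT = -6.6 × 2.6 = -17.16°C → T = -11.82°C
5400 → 2900 m (dry descent, 9.6°C/km): ΔT = +9.6 × 2.5 = +24°C → T = 12.18°C

12.18°C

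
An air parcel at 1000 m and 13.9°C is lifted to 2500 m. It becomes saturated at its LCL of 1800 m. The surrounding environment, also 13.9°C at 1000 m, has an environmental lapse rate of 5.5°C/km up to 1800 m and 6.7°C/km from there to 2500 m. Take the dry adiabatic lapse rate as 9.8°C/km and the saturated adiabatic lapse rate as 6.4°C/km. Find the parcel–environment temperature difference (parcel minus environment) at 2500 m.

-3.23°C (parcel cooler than environment)

Parcel:
  1000–1800 m, dry: Δz = 0.8 km ⇒ ΔT = -7.84°C; T = 6.06°C
  1800–2500 m, saturated: Δz = 0.7 km ⇒ ΔT = -4.48°C; T = 1.58°C
Environment:
  1000–1800 m, environment, lower layer: Δz = 0.8 km ⇒ ΔT = -4.4°C; T = 9.5°C
  1800–2500 m, environment, upper layer: Δz = 0.7 km ⇒ ΔT = -4.69°C; T = 4.81°C
T_parcel − T_env = 1.58 − 4.81 = -3.23°C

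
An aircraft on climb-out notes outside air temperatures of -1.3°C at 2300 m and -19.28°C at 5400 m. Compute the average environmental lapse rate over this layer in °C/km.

Γ = −ΔT/Δz = (-1.3 − (-19.28)) / (5400 − 2300) m
  = 17.98°C / 3.1 km = 5.8°C/km

5.8°C/km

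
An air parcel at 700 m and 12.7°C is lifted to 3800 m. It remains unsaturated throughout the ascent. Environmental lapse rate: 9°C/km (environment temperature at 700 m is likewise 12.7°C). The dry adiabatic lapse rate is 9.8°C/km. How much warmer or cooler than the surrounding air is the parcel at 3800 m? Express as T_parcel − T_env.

-2.48°C (parcel cooler than environment)

Parcel:
  700–3800 m, dry: Δz = 3.1 km ⇒ ΔT = -30.38°C; T = -17.68°C
Environment:
  700–3800 m, environment: Δz = 3.1 km ⇒ ΔT = -27.9°C; T = -15.2°C
T_parcel − T_env = -17.68 − (-15.2) = -2.48°C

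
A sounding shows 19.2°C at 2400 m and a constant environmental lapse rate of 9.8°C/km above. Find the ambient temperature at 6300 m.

-19.02°C

From 2400 m to 6300 m (environmental): cools by 9.8 × 3.9 = 38.22°C, giving -19.02°C.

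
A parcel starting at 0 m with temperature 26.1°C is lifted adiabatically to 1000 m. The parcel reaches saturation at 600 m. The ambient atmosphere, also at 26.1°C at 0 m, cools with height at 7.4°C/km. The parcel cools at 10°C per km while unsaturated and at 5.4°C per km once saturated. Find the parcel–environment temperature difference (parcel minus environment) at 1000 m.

Parcel:
  Dry to 600 m: -10 × 0.6 km = -6°C, so T = 20.1°C.
  Saturated to 1000 m: -5.4 × 0.4 km = -2.16°C, so T = 17.94°C.
Environment:
  Environment to 1000 m: -7.4 × 1 km = -7.4°C, so T = 18.7°C.
T_parcel − T_env = 17.94 − 18.7 = -0.76°C

-0.76°C (parcel cooler than environment)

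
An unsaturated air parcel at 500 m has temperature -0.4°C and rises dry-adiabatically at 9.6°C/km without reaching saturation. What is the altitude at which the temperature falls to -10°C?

Height above start = (-0.4 − (-10)) / 9.6 = 1 km
Altitude = 500 m + 1000 m = 1500 m

1500 m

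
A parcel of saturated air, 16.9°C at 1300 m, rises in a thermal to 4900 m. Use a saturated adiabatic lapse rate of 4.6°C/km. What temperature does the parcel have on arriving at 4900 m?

0.34°C

From 1300 m to 4900 m (saturated adiabatic): cools by 4.6 × 3.6 = 16.56°C, giving 0.34°C.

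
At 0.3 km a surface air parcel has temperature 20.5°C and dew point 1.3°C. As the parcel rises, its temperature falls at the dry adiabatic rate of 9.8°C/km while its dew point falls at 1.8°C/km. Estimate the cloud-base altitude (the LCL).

T and T_d converge at 9.8 − 1.8 = 8°C per km
Height above start = (20.5 − 1.3) / 8 = 2.4 km
LCL altitude = 300 m + 2400 m = 2700 m

2.7 km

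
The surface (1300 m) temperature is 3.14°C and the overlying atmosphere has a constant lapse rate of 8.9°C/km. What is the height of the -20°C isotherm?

3900 m

Height above start = (3.14 − (-20)) / 8.9 = 2.6 km
Altitude = 1300 m + 2600 m = 3900 m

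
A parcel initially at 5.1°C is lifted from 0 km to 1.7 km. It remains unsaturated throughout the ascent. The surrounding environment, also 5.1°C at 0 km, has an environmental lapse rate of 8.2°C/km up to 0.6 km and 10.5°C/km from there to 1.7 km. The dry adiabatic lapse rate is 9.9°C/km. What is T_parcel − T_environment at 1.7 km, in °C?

-0.36°C (parcel cooler than environment)

Parcel:
  0–1700 m, dry: Δz = 1.7 km ⇒ ΔT = -16.83°C; T = -11.73°C
Environment:
  0–600 m, environment, lower layer: Δz = 0.6 km ⇒ ΔT = -4.92°C; T = 0.18°C
  600–1700 m, environment, upper layer: Δz = 1.1 km ⇒ ΔT = -11.55°C; T = -11.37°C
T_parcel − T_env = -11.73 − (-11.37) = -0.36°C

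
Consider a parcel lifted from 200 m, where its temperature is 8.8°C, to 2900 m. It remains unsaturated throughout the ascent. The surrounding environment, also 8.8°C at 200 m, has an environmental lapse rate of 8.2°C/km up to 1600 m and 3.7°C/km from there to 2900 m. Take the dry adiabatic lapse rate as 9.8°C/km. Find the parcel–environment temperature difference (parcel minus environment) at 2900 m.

Parcel:
  200 → 2900 m (dry, 9.8°C/km): ΔT = -9.8 × 2.7 = -26.46°C → T = -17.66°C
Environment:
  200 → 1600 m (environment, lower layer, 8.2°C/km): ΔT = -8.2 × 1.4 = -11.48°C → T = -2.68°C
  1600 → 2900 m (environment, upper layer, 3.7°C/km): ΔT = -3.7 × 1.3 = -4.81°C → T = -7.49°C
T_parcel − T_env = -17.66 − (-7.49) = -10.17°C

-10.17°C (parcel cooler than environment)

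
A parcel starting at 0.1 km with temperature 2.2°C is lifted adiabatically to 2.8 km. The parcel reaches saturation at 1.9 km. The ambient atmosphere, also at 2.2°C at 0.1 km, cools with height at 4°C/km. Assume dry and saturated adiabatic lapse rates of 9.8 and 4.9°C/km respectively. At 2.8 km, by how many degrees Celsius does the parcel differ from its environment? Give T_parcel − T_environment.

Parcel:
  Dry to 1900 m: -9.8 × 1.8 km = -17.64°C, so T = -15.44°C.
  Saturated to 2800 m: -4.9 × 0.9 km = -4.41°C, so T = -19.85°C.
Environment:
  Environment to 2800 m: -4 × 2.7 km = -10.8°C, so T = -8.6°C.
T_parcel − T_env = -19.85 − (-8.6) = -11.25°C

-11.25°C (parcel cooler than environment)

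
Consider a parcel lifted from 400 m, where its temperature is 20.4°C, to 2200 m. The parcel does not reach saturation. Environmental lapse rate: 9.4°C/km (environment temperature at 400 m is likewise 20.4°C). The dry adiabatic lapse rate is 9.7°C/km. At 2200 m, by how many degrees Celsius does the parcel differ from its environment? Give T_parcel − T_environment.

-0.54°C (parcel cooler than environment)

Parcel:
  From 400 m to 2200 m (dry): cools by 9.7 × 1.8 = 17.46°C, giving 2.94°C.
Environment:
  From 400 m to 2200 m (environment): cools by 9.4 × 1.8 = 16.92°C, giving 3.48°C.
T_parcel − T_env = 2.94 − 3.48 = -0.54°C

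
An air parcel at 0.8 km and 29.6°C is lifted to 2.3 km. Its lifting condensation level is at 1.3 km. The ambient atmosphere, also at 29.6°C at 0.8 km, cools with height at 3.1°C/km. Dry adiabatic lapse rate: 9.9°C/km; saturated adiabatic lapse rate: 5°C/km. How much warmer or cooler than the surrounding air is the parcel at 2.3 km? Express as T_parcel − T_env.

-5.3°C (parcel cooler than environment)

Parcel:
  From 800 m to 1300 m (dry): cools by 9.9 × 0.5 = 4.95°C, giving 24.65°C.
  From 1300 m to 2300 m (saturated): cools by 5 × 1 = 5°C, giving 19.65°C.
Environment:
  From 800 m to 2300 m (environment): cools by 3.1 × 1.5 = 4.65°C, giving 24.95°C.
T_parcel − T_env = 19.65 − 24.95 = -5.3°C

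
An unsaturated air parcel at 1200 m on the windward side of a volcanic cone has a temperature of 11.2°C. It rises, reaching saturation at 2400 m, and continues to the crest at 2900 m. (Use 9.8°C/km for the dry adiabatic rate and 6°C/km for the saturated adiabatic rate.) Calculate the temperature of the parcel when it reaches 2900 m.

1200–2400 m, dry: Δz = 1.2 km ⇒ ΔT = -11.76°C; T = -0.56°C
2400–2900 m, saturated: Δz = 0.5 km ⇒ ΔT = -3°C; T = -3.56°C

-3.56°C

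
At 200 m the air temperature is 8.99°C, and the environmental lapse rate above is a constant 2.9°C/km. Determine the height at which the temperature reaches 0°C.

Height above start = (8.99 − 0) / 2.9 = 3.1 km
Altitude = 200 m + 3100 m = 3300 m

3300 m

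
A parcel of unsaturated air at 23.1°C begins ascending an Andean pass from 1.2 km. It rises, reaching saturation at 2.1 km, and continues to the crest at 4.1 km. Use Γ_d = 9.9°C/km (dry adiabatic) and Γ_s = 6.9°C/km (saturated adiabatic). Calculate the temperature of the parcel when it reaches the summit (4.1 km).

Dry to 2100 m: -9.9 × 0.9 km = -8.91°C, so T = 14.19°C.
Saturated to 4100 m: -6.9 × 2 km = -13.8°C, so T = 0.39°C.

0.39°C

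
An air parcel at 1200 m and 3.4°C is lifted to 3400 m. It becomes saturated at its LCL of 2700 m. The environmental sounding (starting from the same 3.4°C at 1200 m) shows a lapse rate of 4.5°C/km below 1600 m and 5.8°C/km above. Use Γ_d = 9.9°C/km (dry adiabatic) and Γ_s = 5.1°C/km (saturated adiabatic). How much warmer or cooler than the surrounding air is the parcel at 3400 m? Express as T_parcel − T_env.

-6.18°C (parcel cooler than environment)

Parcel:
  1200 → 2700 m (dry, 9.9°C/km): ΔT = -9.9 × 1.5 = -14.85°C → T = -11.45°C
  2700 → 3400 m (saturated, 5.1°C/km): ΔT = -5.1 × 0.7 = -3.57°C → T = -15.02°C
Environment:
  1200 → 1600 m (environment, lower layer, 4.5°C/km): ΔT = -4.5 × 0.4 = -1.8°C → T = 1.6°C
  1600 → 3400 m (environment, upper layer, 5.8°C/km): ΔT = -5.8 × 1.8 = -10.44°C → T = -8.84°C
T_parcel − T_env = -15.02 − (-8.84) = -6.18°C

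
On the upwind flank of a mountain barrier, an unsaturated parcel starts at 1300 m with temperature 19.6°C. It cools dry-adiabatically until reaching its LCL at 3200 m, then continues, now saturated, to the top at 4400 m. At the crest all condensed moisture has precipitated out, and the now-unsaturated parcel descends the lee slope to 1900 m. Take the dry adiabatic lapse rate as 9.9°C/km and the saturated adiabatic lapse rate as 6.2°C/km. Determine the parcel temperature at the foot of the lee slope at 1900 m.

Dry to 3200 m: -9.9 × 1.9 km = -18.81°C, so T = 0.79°C.
Saturated to 4400 m: -6.2 × 1.2 km = -7.44°C, so T = -6.65°C.
Dry descent to 1900 m: +9.9 × 2.5 km = +24.75°C, so T = 18.1°C.

18.1°C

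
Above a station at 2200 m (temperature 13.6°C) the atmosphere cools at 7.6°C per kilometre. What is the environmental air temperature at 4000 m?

-0.08°C

From 2200 m to 4000 m (environmental): cools by 7.6 × 1.8 = 13.68°C, giving -0.08°C.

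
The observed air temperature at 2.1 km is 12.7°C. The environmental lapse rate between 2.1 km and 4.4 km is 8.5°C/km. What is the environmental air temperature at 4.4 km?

-6.85°C

From 2100 m to 4400 m (environmental): cools by 8.5 × 2.3 = 19.55°C, giving -6.85°C.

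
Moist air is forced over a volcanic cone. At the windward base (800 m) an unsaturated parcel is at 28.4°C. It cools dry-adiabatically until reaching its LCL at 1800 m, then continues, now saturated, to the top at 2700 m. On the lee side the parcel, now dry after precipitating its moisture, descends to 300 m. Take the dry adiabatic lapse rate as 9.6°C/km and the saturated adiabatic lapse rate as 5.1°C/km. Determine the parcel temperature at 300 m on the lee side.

800 → 1800 m (dry, 9.6°C/km): ΔT = -9.6 × 1 = -9.6°C → T = 18.8°C
1800 → 2700 m (saturated, 5.1°C/km): ΔT = -5.1 × 0.9 = -4.59°C → T = 14.21°C
2700 → 300 m (dry descent, 9.6°C/km): ΔT = +9.6 × 2.4 = +23.04°C → T = 37.25°C

37.25°C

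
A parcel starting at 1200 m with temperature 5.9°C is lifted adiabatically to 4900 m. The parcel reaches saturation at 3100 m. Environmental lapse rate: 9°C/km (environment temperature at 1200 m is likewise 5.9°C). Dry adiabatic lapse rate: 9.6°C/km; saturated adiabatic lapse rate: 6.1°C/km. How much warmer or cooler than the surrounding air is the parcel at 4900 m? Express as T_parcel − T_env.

Parcel:
  1200–3100 m, dry: Δz = 1.9 km ⇒ ΔT = -18.24°C; T = -12.34°C
  3100–4900 m, saturated: Δz = 1.8 km ⇒ ΔT = -10.98°C; T = -23.32°C
Environment:
  1200–4900 m, environment: Δz = 3.7 km ⇒ ΔT = -33.3°C; T = -27.4°C
T_parcel − T_env = -23.32 − (-27.4) = +4.08°C

+4.08°C (parcel warmer than environment)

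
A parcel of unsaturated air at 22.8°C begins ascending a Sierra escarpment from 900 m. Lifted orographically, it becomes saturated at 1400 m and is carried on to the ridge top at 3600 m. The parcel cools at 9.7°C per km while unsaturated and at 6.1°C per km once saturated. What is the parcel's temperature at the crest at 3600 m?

4.53°C

900 → 1400 m (dry, 9.7°C/km): ΔT = -9.7 × 0.5 = -4.85°C → T = 17.95°C
1400 → 3600 m (saturated, 6.1°C/km): ΔT = -6.1 × 2.2 = -13.42°C → T = 4.53°C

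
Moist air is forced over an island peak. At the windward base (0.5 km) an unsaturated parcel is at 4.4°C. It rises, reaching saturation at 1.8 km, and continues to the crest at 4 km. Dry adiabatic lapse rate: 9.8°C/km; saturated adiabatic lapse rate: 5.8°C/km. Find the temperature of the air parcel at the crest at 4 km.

-21.1°C

Dry to 1800 m: -9.8 × 1.3 km = -12.74°C, so T = -8.34°C.
Saturated to 4000 m: -5.8 × 2.2 km = -12.76°C, so T = -21.1°C.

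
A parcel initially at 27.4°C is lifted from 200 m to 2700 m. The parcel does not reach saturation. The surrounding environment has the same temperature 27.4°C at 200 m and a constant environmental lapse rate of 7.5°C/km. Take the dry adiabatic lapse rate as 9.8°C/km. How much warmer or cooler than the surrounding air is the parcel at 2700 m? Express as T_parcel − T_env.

Parcel:
  From 200 m to 2700 m (dry): cools by 9.8 × 2.5 = 24.5°C, giving 2.9°C.
Environment:
  From 200 m to 2700 m (environment): cools by 7.5 × 2.5 = 18.75°C, giving 8.65°C.
T_parcel − T_env = 2.9 − 8.65 = -5.75°C

-5.75°C (parcel cooler than environment)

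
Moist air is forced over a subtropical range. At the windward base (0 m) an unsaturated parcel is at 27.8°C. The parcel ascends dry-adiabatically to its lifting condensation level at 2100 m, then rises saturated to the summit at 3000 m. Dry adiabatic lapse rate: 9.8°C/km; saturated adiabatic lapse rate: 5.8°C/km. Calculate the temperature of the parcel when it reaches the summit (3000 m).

0–2100 m, dry: Δz = 2.1 km ⇒ ΔT = -20.58°C; T = 7.22°C
2100–3000 m, saturated: Δz = 0.9 km ⇒ ΔT = -5.22°C; T = 2°C

2°C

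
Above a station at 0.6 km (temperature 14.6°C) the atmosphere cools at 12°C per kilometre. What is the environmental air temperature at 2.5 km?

-8.2°C

600–2500 m, environmental: Δz = 1.9 km ⇒ ΔT = -22.8°C; T = -8.2°C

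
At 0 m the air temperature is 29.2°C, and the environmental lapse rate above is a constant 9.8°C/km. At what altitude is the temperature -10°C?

4000 m

Height above start = (29.2 − (-10)) / 9.8 = 4 km
Altitude = 0 m + 4000 m = 4000 m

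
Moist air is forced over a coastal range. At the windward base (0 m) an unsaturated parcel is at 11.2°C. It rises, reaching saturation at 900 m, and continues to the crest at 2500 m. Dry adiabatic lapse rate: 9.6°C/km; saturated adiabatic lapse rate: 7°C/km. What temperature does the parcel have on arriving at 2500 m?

0 → 900 m (dry, 9.6°C/km): ΔT = -9.6 × 0.9 = -8.64°C → T = 2.56°C
900 → 2500 m (saturated, 7°C/km): ΔT = -7 × 1.6 = -11.2°C → T = -8.64°C

-8.64°C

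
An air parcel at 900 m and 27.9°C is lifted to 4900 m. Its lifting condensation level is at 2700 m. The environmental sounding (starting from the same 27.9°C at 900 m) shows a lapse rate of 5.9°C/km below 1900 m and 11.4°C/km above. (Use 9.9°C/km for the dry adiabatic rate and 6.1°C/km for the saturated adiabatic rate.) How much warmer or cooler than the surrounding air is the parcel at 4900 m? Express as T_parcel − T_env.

+8.86°C (parcel warmer than environment)

Parcel:
  From 900 m to 2700 m (dry): cools by 9.9 × 1.8 = 17.82°C, giving 10.08°C.
  From 2700 m to 4900 m (saturated): cools by 6.1 × 2.2 = 13.42°C, giving -3.34°C.
Environment:
  From 900 m to 1900 m (environment, lower layer): cools by 5.9 × 1 = 5.9°C, giving 22°C.
  From 1900 m to 4900 m (environment, upper layer): cools by 11.4 × 3 = 34.2°C, giving -12.2°C.
T_parcel − T_env = -3.34 − (-12.2) = +8.86°C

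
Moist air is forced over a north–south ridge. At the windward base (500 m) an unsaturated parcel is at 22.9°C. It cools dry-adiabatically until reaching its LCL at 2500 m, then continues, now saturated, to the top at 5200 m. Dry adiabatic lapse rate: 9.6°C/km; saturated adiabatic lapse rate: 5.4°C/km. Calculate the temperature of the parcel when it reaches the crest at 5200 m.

Dry to 2500 m: -9.6 × 2 km = -19.2°C, so T = 3.7°C.
Saturated to 5200 m: -5.4 × 2.7 km = -14.58°C, so T = -10.88°C.

-10.88°C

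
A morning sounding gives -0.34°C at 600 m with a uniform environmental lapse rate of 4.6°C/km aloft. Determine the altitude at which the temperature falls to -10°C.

Height above start = (-0.34 − (-10)) / 4.6 = 2.1 km
Altitude = 600 m + 2100 m = 2700 m

2700 m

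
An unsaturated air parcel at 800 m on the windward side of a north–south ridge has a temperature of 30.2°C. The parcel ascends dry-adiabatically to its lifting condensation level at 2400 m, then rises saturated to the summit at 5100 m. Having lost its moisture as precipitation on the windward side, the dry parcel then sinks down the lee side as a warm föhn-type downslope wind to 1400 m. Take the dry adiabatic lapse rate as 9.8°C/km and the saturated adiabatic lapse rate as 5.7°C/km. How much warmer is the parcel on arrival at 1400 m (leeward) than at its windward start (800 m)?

From 800 m to 2400 m (dry): cools by 9.8 × 1.6 = 15.68°C, giving 14.52°C.
From 2400 m to 5100 m (saturated): cools by 5.7 × 2.7 = 15.39°C, giving -0.87°C.
From 5100 m to 1400 m (dry descent): warms by 9.8 × 3.7 = 36.26°C, giving 35.39°C.
Net change vs windward start: 35.39 − 30.2 = +5.19°C

+5.19°C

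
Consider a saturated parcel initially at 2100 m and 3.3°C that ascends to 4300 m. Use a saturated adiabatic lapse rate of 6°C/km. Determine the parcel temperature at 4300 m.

-9.9°C

Saturated adiabatic to 4300 m: -6 × 2.2 km = -13.2°C, so T = -9.9°C.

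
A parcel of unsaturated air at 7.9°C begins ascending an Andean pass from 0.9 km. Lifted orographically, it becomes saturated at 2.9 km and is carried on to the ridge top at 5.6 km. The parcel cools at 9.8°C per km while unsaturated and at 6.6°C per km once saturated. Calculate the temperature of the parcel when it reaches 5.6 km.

900 → 2900 m (dry, 9.8°C/km): ΔT = -9.8 × 2 = -19.6°C → T = -11.7°C
2900 → 5600 m (saturated, 6.6°C/km): ΔT = -6.6 × 2.7 = -17.82°C → T = -29.52°C

-29.52°C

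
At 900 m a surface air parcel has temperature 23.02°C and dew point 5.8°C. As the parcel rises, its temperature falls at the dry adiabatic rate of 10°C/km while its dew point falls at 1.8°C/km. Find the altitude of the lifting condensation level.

T and T_d converge at 10 − 1.8 = 8.2°C per km
Height above start = (23.02 − 5.8) / 8.2 = 2.1 km
LCL altitude = 900 m + 2100 m = 3000 m

3000 m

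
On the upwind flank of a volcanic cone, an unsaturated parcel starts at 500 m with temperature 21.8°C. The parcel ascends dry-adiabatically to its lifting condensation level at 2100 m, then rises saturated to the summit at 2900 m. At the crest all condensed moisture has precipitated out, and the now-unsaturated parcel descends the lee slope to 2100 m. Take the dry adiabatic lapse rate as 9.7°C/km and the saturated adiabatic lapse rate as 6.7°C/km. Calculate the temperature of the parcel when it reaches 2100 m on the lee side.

8.68°C

From 500 m to 2100 m (dry): cools by 9.7 × 1.6 = 15.52°C, giving 6.28°C.
From 2100 m to 2900 m (saturated): cools by 6.7 × 0.8 = 5.36°C, giving 0.92°C.
From 2900 m to 2100 m (dry descent): warms by 9.7 × 0.8 = 7.76°C, giving 8.68°C.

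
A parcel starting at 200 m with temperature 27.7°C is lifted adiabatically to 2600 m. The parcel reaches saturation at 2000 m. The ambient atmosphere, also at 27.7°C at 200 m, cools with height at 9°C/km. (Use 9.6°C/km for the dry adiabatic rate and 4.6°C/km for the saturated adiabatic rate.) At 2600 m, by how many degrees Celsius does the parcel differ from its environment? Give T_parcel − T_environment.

Parcel:
  200–2000 m, dry: Δz = 1.8 km ⇒ ΔT = -17.28°C; T = 10.42°C
  2000–2600 m, saturated: Δz = 0.6 km ⇒ ΔT = -2.76°C; T = 7.66°C
Environment:
  200–2600 m, environment: Δz = 2.4 km ⇒ ΔT = -21.6°C; T = 6.1°C
T_parcel − T_env = 7.66 − 6.1 = +1.56°C

+1.56°C (parcel warmer than environment)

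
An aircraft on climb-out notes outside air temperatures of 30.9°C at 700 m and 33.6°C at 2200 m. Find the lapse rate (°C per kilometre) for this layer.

Γ = −ΔT/Δz = (30.9 − 33.6) / (2200 − 700) m
  = -2.7°C / 1.5 km = -1.8°C/km

-1.8°C/km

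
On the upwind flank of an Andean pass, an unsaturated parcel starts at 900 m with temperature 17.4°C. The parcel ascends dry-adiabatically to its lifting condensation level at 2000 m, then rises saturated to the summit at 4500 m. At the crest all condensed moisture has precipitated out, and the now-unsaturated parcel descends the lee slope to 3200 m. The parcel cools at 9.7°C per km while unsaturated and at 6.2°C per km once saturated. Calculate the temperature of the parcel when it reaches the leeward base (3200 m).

3.84°C

900–2000 m, dry: Δz = 1.1 km ⇒ ΔT = -10.67°C; T = 6.73°C
2000–4500 m, saturated: Δz = 2.5 km ⇒ ΔT = -15.5°C; T = -8.77°C
4500–3200 m, dry descent: Δz = 1.3 km ⇒ ΔT = +12.61°C; T = 3.84°C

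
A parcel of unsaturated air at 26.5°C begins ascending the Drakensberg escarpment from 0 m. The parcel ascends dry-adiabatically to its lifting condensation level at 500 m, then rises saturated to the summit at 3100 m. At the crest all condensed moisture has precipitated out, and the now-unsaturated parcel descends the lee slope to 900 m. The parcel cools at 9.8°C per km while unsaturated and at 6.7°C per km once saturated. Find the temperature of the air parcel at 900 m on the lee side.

25.74°C

0 → 500 m (dry, 9.8°C/km): ΔT = -9.8 × 0.5 = -4.9°C → T = 21.6°C
500 → 3100 m (saturated, 6.7°C/km): ΔT = -6.7 × 2.6 = -17.42°C → T = 4.18°C
3100 → 900 m (dry descent, 9.8°C/km): ΔT = +9.8 × 2.2 = +21.56°C → T = 25.74°C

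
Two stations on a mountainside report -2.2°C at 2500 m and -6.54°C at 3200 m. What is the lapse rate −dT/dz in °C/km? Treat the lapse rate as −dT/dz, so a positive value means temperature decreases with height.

6.2°C/km

Γ = −ΔT/Δz = (-2.2 − (-6.54)) / (3200 − 2500) m
  = 4.34°C / 0.7 km = 6.2°C/km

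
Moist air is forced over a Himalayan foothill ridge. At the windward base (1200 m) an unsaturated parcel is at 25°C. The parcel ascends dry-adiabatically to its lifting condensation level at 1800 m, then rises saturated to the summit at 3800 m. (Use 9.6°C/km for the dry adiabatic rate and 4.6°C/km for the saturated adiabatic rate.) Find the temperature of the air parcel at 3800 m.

10.04°C

From 1200 m to 1800 m (dry): cools by 9.6 × 0.6 = 5.76°C, giving 19.24°C.
From 1800 m to 3800 m (saturated): cools by 4.6 × 2 = 9.2°C, giving 10.04°C.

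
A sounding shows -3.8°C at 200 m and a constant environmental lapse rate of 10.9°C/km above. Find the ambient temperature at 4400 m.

200–4400 m, environmental: Δz = 4.2 km ⇒ ΔT = -45.78°C; T = -49.58°C

-49.58°C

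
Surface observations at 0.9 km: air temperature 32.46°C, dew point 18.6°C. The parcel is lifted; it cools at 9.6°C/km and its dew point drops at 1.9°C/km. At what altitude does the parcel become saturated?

T and T_d converge at 9.6 − 1.9 = 7.7°C per km
Height above start = (32.46 − 18.6) / 7.7 = 1.8 km
LCL altitude = 900 m + 1800 m = 2700 m

2.7 km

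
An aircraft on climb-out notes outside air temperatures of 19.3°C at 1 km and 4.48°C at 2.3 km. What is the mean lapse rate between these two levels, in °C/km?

11.4°C/km

Γ = −ΔT/Δz = (19.3 − 4.48) / (2300 − 1000) m
  = 14.82°C / 1.3 km = 11.4°C/km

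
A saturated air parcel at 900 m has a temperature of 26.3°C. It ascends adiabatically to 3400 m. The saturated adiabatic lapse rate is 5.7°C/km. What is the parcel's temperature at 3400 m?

900–3400 m, saturated adiabatic: Δz = 2.5 km ⇒ ΔT = -14.25°C; T = 12.05°C

12.05°C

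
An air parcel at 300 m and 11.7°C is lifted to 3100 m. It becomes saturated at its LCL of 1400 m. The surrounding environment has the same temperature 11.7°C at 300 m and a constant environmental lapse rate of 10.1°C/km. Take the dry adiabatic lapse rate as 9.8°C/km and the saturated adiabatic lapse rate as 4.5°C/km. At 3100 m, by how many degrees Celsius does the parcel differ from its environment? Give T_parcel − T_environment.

Parcel:
  Dry to 1400 m: -9.8 × 1.1 km = -10.78°C, so T = 0.92°C.
  Saturated to 3100 m: -4.5 × 1.7 km = -7.65°C, so T = -6.73°C.
Environment:
  Environment to 3100 m: -10.1 × 2.8 km = -28.28°C, so T = -16.58°C.
T_parcel − T_env = -6.73 − (-16.58) = +9.85°C

+9.85°C (parcel warmer than environment)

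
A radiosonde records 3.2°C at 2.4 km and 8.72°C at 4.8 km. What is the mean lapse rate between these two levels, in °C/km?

Γ = −ΔT/Δz = (3.2 − 8.72) / (4800 − 2400) m
  = -5.52°C / 2.4 km = -2.3°C/km

-2.3°C/km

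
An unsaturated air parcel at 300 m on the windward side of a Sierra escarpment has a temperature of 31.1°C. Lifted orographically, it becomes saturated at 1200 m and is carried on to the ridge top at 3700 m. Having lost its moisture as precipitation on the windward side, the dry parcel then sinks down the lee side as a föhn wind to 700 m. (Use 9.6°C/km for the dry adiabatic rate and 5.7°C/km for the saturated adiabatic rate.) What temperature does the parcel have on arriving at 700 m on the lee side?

37.01°C

300–1200 m, dry: Δz = 0.9 km ⇒ ΔT = -8.64°C; T = 22.46°C
1200–3700 m, saturated: Δz = 2.5 km ⇒ ΔT = -14.25°C; T = 8.21°C
3700–700 m, dry descent: Δz = 3 km ⇒ ΔT = +28.8°C; T = 37.01°C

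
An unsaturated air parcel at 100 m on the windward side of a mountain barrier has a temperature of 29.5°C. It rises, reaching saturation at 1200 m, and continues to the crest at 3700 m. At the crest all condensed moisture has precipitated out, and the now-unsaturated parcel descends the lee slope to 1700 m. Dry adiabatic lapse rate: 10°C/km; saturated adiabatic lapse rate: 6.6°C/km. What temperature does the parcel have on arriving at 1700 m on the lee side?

Dry to 1200 m: -10 × 1.1 km = -11°C, so T = 18.5°C.
Saturated to 3700 m: -6.6 × 2.5 km = -16.5°C, so T = 2°C.
Dry descent to 1700 m: +10 × 2 km = +20°C, so T = 22°C.

22°C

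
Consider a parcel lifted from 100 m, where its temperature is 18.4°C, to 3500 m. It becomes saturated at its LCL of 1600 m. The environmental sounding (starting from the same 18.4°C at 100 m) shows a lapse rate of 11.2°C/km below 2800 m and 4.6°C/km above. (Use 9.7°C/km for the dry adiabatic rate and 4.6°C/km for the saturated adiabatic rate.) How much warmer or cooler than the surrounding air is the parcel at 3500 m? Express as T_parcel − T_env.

Parcel:
  Dry to 1600 m: -9.7 × 1.5 km = -14.55°C, so T = 3.85°C.
  Saturated to 3500 m: -4.6 × 1.9 km = -8.74°C, so T = -4.89°C.
Environment:
  Environment, lower layer to 2800 m: -11.2 × 2.7 km = -30.24°C, so T = -11.84°C.
  Environment, upper layer to 3500 m: -4.6 × 0.7 km = -3.22°C, so T = -15.06°C.
T_parcel − T_env = -4.89 − (-15.06) = +10.17°C

+10.17°C (parcel warmer than environment)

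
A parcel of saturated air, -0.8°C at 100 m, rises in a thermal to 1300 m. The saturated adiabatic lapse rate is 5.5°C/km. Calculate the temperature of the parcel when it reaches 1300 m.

Saturated adiabatic to 1300 m: -5.5 × 1.2 km = -6.6°C, so T = -7.4°C.

-7.4°C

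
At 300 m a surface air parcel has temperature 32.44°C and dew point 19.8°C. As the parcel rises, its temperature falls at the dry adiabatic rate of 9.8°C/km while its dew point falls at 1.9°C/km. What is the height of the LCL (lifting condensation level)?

1900 m

T and T_d converge at 9.8 − 1.9 = 7.9°C per km
Height above start = (32.44 − 19.8) / 7.9 = 1.6 km
LCL altitude = 300 m + 1600 m = 1900 m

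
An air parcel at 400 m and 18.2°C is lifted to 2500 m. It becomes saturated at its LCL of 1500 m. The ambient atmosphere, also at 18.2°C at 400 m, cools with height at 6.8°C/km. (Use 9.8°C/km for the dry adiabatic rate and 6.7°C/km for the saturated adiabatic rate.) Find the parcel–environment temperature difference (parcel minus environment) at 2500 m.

Parcel:
  400–1500 m, dry: Δz = 1.1 km ⇒ ΔT = -10.78°C; T = 7.42°C
  1500–2500 m, saturated: Δz = 1 km ⇒ ΔT = -6.7°C; T = 0.72°C
Environment:
  400–2500 m, environment: Δz = 2.1 km ⇒ ΔT = -14.28°C; T = 3.92°C
T_parcel − T_env = 0.72 − 3.92 = -3.2°C

-3.2°C (parcel cooler than environment)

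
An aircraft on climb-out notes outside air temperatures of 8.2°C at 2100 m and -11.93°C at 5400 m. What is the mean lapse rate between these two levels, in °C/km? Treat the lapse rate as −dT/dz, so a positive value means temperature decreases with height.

Γ = −ΔT/Δz = (8.2 − (-11.93)) / (5400 − 2100) m
  = 20.13°C / 3.3 km = 6.1°C/km

6.1°C/km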